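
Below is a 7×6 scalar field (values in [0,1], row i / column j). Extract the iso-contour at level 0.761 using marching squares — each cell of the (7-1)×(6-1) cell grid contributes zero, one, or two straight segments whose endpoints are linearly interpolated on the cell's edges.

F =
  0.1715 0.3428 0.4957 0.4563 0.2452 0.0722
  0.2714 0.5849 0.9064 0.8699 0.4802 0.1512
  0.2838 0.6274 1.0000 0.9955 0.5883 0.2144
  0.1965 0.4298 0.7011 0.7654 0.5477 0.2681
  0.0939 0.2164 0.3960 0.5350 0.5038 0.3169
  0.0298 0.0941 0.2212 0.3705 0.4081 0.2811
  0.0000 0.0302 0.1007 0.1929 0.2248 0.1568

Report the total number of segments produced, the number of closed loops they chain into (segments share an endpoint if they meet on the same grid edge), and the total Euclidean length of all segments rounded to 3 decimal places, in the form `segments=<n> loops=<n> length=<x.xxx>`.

segments=10 loops=1 length=7.244

cell (0,1): code 0100 → (0.646,2.000)–(1.000,1.548)
cell (0,2): code 1100 → (0.737,3.000)–(0.646,2.000)
cell (0,3): code 1000 → (1.000,3.279)–(0.737,3.000)
cell (1,1): code 0110 → (1.000,1.548)–(2.000,1.359)
cell (1,3): code 1001 → (2.000,3.576)–(1.000,3.279)
cell (2,1): code 0010 → (2.000,1.359)–(2.800,2.000)
cell (2,2): code 0111 → (2.800,2.000)–(3.000,2.932)
cell (2,3): code 1001 → (3.000,3.020)–(2.000,3.576)
cell (3,2): code 0010 → (3.000,2.932)–(3.019,3.000)
cell (3,3): code 0001 → (3.019,3.000)–(3.000,3.020)
total: 10 segments, chained into 1 closed loop(s), length Σ = 7.243985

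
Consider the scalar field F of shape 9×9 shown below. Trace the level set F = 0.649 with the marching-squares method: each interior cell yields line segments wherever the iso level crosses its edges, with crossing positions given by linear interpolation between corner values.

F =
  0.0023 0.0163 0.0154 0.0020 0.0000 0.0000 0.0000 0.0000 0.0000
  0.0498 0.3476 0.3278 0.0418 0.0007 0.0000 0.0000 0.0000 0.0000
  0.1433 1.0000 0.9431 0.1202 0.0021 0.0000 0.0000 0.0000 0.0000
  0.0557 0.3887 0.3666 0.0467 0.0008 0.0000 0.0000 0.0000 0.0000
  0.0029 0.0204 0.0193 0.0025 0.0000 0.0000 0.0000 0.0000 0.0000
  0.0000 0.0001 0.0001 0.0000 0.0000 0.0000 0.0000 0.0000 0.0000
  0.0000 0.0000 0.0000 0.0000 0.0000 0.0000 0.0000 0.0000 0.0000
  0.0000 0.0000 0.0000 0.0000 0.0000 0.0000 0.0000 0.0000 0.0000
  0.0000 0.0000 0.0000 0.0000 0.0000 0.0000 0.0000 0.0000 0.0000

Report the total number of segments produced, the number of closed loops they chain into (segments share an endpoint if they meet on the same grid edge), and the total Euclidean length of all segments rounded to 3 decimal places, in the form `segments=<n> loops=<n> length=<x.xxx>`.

cell (1,0): code 0100 → (1.462,1.000)–(2.000,0.590)
cell (1,1): code 1100 → (1.522,2.000)–(1.462,1.000)
cell (1,2): code 1000 → (2.000,2.357)–(1.522,2.000)
cell (2,0): code 0010 → (2.000,0.590)–(2.574,1.000)
cell (2,1): code 0011 → (2.574,1.000)–(2.510,2.000)
cell (2,2): code 0001 → (2.510,2.000)–(2.000,2.357)
total: 6 segments, chained into 1 closed loop(s), length Σ = 4.605181

segments=6 loops=1 length=4.605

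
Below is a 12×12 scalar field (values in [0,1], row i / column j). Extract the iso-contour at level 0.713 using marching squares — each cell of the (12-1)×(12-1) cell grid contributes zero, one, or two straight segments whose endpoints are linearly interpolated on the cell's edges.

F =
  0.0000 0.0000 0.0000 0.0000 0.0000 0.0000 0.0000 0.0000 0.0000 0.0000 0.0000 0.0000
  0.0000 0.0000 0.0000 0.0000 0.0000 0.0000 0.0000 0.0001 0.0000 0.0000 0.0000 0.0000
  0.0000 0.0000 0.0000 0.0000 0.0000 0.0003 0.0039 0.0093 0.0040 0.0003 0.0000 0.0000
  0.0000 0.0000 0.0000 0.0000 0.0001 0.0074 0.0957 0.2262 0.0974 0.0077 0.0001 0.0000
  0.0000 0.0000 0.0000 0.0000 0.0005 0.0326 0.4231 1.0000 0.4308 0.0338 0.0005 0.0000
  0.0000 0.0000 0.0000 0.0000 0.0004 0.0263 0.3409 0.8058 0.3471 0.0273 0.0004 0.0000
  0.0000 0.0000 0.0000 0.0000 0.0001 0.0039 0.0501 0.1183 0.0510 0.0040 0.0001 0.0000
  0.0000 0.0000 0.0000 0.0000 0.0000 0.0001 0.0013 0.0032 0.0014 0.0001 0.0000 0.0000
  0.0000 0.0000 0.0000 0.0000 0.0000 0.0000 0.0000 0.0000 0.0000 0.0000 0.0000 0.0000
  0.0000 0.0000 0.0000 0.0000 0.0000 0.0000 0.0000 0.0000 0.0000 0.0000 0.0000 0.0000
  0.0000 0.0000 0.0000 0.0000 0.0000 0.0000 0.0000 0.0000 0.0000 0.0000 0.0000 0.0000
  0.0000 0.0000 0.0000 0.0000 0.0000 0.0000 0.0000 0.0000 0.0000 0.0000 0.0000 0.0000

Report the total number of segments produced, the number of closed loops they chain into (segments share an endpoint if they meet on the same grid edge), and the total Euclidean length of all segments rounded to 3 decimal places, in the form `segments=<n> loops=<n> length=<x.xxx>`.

cell (3,6): code 0100 → (3.629,7.000)–(4.000,6.503)
cell (3,7): code 1000 → (4.000,7.504)–(3.629,7.000)
cell (4,6): code 0110 → (4.000,6.503)–(5.000,6.800)
cell (4,7): code 1001 → (5.000,7.202)–(4.000,7.504)
cell (5,6): code 0010 → (5.000,6.800)–(5.135,7.000)
cell (5,7): code 0001 → (5.135,7.000)–(5.000,7.202)
total: 6 segments, chained into 1 closed loop(s), length Σ = 3.818645

segments=6 loops=1 length=3.819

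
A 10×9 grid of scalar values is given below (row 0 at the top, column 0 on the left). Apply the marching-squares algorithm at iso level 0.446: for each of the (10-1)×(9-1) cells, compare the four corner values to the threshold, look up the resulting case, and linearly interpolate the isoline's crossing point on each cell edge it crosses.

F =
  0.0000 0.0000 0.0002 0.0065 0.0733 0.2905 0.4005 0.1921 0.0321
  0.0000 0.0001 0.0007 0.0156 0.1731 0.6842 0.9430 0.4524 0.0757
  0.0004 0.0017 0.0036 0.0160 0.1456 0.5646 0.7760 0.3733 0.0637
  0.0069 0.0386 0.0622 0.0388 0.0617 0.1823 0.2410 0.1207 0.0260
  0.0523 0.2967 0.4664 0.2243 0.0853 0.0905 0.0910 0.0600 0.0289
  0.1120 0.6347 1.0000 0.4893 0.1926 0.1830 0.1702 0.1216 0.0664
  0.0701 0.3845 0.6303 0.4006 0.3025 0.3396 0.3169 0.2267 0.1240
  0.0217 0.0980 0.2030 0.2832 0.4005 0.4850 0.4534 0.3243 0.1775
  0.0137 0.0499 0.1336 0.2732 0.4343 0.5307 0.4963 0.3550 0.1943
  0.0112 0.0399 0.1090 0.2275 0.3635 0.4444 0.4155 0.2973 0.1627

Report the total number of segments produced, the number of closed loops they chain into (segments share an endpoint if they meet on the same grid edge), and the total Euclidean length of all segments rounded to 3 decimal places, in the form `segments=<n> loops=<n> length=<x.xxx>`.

segments=30 loops=3 length=21.926

cell (0,4): code 0100 → (0.395,5.000)–(1.000,4.534)
cell (0,5): code 1100 → (0.084,6.000)–(0.395,5.000)
cell (0,6): code 1100 → (0.975,7.000)–(0.084,6.000)
cell (0,7): code 1000 → (1.000,7.017)–(0.975,7.000)
cell (1,4): code 0110 → (1.000,4.534)–(2.000,4.717)
cell (1,6): code 1011 → (2.000,6.819)–(1.081,7.000)
cell (1,7): code 0001 → (1.081,7.000)–(1.000,7.017)
cell (2,4): code 0010 → (2.000,4.717)–(2.310,5.000)
cell (2,5): code 0011 → (2.310,5.000)–(2.617,6.000)
cell (2,6): code 0001 → (2.617,6.000)–(2.000,6.819)
cell (3,1): code 0100 → (3.950,2.000)–(4.000,1.880)
cell (3,2): code 1000 → (4.000,2.084)–(3.950,2.000)
cell (4,0): code 0100 → (4.442,1.000)–(5.000,0.639)
cell (4,1): code 1110 → (4.000,1.880)–(4.442,1.000)
cell (4,2): code 1101 → (4.837,3.000)–(4.000,2.084)
cell (4,3): code 1000 → (5.000,3.146)–(4.837,3.000)
cell (5,0): code 0010 → (5.000,0.639)–(5.754,1.000)
cell (5,1): code 0111 → (5.754,1.000)–(6.000,1.250)
cell (5,2): code 1011 → (6.000,2.802)–(5.488,3.000)
cell (5,3): code 0001 → (5.488,3.000)–(5.000,3.146)
cell (6,1): code 0010 → (6.000,1.250)–(6.431,2.000)
cell (6,2): code 0001 → (6.431,2.000)–(6.000,2.802)
cell (6,4): code 0100 → (6.732,5.000)–(7.000,4.538)
cell (6,5): code 1100 → (6.946,6.000)–(6.732,5.000)
cell (6,6): code 1000 → (7.000,6.057)–(6.946,6.000)
cell (7,4): code 0110 → (7.000,4.538)–(8.000,4.121)
cell (7,6): code 1001 → (8.000,6.356)–(7.000,6.057)
cell (8,4): code 0010 → (8.000,4.121)–(8.981,5.000)
cell (8,5): code 0011 → (8.981,5.000)–(8.623,6.000)
cell (8,6): code 0001 → (8.623,6.000)–(8.000,6.356)
total: 30 segments, chained into 3 closed loop(s), length Σ = 21.925806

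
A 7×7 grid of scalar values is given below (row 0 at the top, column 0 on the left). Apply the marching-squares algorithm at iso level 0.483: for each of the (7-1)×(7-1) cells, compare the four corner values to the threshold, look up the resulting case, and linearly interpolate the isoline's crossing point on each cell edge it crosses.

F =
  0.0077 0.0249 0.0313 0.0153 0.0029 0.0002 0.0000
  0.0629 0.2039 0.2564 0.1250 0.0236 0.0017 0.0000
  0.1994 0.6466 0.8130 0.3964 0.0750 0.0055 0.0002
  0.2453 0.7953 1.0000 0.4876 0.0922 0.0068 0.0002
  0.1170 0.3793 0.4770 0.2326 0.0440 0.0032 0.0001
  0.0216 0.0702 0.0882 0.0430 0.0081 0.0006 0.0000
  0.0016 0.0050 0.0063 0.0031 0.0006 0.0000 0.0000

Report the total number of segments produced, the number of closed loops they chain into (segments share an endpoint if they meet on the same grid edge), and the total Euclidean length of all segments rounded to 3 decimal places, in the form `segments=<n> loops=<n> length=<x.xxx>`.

segments=10 loops=1 length=7.962

cell (1,0): code 0100 → (1.630,1.000)–(2.000,0.634)
cell (1,1): code 1100 → (1.407,2.000)–(1.630,1.000)
cell (1,2): code 1000 → (2.000,2.792)–(1.407,2.000)
cell (2,0): code 0110 → (2.000,0.634)–(3.000,0.432)
cell (2,2): code 1101 → (2.950,3.000)–(2.000,2.792)
cell (2,3): code 1000 → (3.000,3.012)–(2.950,3.000)
cell (3,0): code 0010 → (3.000,0.432)–(3.751,1.000)
cell (3,1): code 0011 → (3.751,1.000)–(3.989,2.000)
cell (3,2): code 0011 → (3.989,2.000)–(3.018,3.000)
cell (3,3): code 0001 → (3.018,3.000)–(3.000,3.012)
total: 10 segments, chained into 1 closed loop(s), length Σ = 7.962206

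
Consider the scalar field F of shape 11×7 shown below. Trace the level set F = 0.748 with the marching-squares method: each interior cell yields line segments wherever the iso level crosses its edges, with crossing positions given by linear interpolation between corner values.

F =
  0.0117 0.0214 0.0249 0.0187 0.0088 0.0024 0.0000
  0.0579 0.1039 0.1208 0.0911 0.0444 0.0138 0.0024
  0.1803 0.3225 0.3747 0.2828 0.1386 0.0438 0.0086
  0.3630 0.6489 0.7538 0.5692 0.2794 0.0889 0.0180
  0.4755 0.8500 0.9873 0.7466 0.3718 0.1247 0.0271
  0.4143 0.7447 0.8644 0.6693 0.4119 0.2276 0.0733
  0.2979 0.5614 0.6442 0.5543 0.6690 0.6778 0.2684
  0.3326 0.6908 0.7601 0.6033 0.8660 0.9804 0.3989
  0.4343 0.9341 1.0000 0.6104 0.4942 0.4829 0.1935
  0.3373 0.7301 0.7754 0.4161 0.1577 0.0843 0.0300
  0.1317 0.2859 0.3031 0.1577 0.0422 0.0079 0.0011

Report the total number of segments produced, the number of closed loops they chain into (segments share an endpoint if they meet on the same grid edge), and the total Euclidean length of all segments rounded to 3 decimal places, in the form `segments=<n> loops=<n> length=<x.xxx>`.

segments=26 loops=3 length=18.392

cell (2,1): code 0100 → (2.985,2.000)–(3.000,1.945)
cell (2,2): code 1000 → (3.000,2.031)–(2.985,2.000)
cell (3,0): code 0100 → (3.493,1.000)–(4.000,0.728)
cell (3,1): code 1110 → (3.000,1.945)–(3.493,1.000)
cell (3,2): code 1001 → (4.000,2.994)–(3.000,2.031)
cell (4,0): code 0010 → (4.000,0.728)–(4.969,1.000)
cell (4,1): code 0111 → (4.969,1.000)–(5.000,1.028)
cell (4,2): code 1001 → (5.000,2.597)–(4.000,2.994)
cell (5,1): code 0010 → (5.000,1.028)–(5.529,2.000)
cell (5,2): code 0001 → (5.529,2.000)–(5.000,2.597)
cell (6,1): code 0100 → (6.896,2.000)–(7.000,1.825)
cell (6,2): code 1000 → (7.000,2.077)–(6.896,2.000)
cell (6,3): code 0100 → (6.401,4.000)–(7.000,3.551)
cell (6,4): code 1100 → (6.232,5.000)–(6.401,4.000)
cell (6,5): code 1000 → (7.000,5.400)–(6.232,5.000)
cell (7,0): code 0100 → (7.235,1.000)–(8.000,0.628)
cell (7,1): code 1110 → (7.000,1.825)–(7.235,1.000)
cell (7,2): code 1001 → (8.000,2.647)–(7.000,2.077)
cell (7,3): code 0010 → (7.000,3.551)–(7.317,4.000)
cell (7,4): code 0011 → (7.317,4.000)–(7.467,5.000)
cell (7,5): code 0001 → (7.467,5.000)–(7.000,5.400)
cell (8,0): code 0010 → (8.000,0.628)–(8.912,1.000)
cell (8,1): code 0111 → (8.912,1.000)–(9.000,1.395)
cell (8,2): code 1001 → (9.000,2.076)–(8.000,2.647)
cell (9,1): code 0010 → (9.000,1.395)–(9.058,2.000)
cell (9,2): code 0001 → (9.058,2.000)–(9.000,2.076)
total: 26 segments, chained into 3 closed loop(s), length Σ = 18.392189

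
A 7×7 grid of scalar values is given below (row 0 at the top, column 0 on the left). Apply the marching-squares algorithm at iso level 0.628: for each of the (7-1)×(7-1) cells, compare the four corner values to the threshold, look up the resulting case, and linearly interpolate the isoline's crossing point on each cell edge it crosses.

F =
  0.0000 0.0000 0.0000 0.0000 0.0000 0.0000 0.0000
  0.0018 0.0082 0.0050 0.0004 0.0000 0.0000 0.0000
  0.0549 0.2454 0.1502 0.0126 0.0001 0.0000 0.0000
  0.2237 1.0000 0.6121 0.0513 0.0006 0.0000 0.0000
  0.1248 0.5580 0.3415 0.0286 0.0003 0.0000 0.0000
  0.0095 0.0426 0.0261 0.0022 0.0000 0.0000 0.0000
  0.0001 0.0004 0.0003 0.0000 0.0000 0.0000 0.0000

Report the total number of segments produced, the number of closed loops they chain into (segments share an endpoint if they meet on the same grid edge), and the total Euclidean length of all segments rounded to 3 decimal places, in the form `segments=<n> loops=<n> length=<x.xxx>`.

cell (2,0): code 0100 → (2.507,1.000)–(3.000,0.521)
cell (2,1): code 1000 → (3.000,1.959)–(2.507,1.000)
cell (3,0): code 0010 → (3.000,0.521)–(3.842,1.000)
cell (3,1): code 0001 → (3.842,1.000)–(3.000,1.959)
total: 4 segments, chained into 1 closed loop(s), length Σ = 4.010231

segments=4 loops=1 length=4.010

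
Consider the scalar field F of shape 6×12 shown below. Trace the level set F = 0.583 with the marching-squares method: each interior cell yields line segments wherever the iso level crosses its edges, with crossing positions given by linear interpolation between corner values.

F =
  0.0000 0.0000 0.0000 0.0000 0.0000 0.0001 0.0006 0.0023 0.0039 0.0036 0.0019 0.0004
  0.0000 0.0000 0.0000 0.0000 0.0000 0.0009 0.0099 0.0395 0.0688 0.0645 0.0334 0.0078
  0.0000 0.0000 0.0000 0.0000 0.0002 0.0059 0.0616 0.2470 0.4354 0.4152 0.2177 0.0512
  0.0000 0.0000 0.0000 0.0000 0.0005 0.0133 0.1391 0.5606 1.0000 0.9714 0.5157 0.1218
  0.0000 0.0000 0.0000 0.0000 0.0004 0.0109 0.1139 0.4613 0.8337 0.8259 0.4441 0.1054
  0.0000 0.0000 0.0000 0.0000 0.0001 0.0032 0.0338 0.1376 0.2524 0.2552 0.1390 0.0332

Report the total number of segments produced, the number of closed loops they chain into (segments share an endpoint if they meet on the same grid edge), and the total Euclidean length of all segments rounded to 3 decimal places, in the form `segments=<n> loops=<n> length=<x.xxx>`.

segments=8 loops=1 length=7.931

cell (2,7): code 0100 → (2.261,8.000)–(3.000,7.051)
cell (2,8): code 1100 → (2.302,9.000)–(2.261,8.000)
cell (2,9): code 1000 → (3.000,9.852)–(2.302,9.000)
cell (3,7): code 0110 → (3.000,7.051)–(4.000,7.327)
cell (3,9): code 1001 → (4.000,9.636)–(3.000,9.852)
cell (4,7): code 0010 → (4.000,7.327)–(4.431,8.000)
cell (4,8): code 0011 → (4.431,8.000)–(4.426,9.000)
cell (4,9): code 0001 → (4.426,9.000)–(4.000,9.636)
total: 8 segments, chained into 1 closed loop(s), length Σ = 7.930598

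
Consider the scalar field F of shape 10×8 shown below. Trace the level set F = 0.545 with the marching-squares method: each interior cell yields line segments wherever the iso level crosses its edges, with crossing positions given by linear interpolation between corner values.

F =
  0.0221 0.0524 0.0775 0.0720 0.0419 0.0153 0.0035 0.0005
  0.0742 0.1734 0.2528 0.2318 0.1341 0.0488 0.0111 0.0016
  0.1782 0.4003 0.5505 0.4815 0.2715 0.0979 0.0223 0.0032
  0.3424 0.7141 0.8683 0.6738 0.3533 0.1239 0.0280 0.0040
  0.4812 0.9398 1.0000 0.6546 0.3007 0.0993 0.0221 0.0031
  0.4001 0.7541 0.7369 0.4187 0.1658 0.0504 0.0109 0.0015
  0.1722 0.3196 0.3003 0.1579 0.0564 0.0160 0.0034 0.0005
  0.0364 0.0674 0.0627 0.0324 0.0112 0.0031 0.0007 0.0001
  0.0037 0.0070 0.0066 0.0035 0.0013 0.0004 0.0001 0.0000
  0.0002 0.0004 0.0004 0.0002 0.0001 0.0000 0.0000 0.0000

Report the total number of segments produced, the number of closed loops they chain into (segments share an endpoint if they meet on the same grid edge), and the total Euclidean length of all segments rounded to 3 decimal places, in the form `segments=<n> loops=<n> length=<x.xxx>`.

segments=14 loops=1 length=10.508

cell (1,1): code 0100 → (1.982,2.000)–(2.000,1.963)
cell (1,2): code 1000 → (2.000,2.080)–(1.982,2.000)
cell (2,0): code 0100 → (2.461,1.000)–(3.000,0.545)
cell (2,1): code 1110 → (2.000,1.963)–(2.461,1.000)
cell (2,2): code 1101 → (2.330,3.000)–(2.000,2.080)
cell (2,3): code 1000 → (3.000,3.402)–(2.330,3.000)
cell (3,0): code 0110 → (3.000,0.545)–(4.000,0.139)
cell (3,3): code 1001 → (4.000,3.310)–(3.000,3.402)
cell (4,0): code 0110 → (4.000,0.139)–(5.000,0.409)
cell (4,2): code 1011 → (5.000,2.603)–(4.465,3.000)
cell (4,3): code 0001 → (4.465,3.000)–(4.000,3.310)
cell (5,0): code 0010 → (5.000,0.409)–(5.481,1.000)
cell (5,1): code 0011 → (5.481,1.000)–(5.440,2.000)
cell (5,2): code 0001 → (5.440,2.000)–(5.000,2.603)
total: 14 segments, chained into 1 closed loop(s), length Σ = 10.508186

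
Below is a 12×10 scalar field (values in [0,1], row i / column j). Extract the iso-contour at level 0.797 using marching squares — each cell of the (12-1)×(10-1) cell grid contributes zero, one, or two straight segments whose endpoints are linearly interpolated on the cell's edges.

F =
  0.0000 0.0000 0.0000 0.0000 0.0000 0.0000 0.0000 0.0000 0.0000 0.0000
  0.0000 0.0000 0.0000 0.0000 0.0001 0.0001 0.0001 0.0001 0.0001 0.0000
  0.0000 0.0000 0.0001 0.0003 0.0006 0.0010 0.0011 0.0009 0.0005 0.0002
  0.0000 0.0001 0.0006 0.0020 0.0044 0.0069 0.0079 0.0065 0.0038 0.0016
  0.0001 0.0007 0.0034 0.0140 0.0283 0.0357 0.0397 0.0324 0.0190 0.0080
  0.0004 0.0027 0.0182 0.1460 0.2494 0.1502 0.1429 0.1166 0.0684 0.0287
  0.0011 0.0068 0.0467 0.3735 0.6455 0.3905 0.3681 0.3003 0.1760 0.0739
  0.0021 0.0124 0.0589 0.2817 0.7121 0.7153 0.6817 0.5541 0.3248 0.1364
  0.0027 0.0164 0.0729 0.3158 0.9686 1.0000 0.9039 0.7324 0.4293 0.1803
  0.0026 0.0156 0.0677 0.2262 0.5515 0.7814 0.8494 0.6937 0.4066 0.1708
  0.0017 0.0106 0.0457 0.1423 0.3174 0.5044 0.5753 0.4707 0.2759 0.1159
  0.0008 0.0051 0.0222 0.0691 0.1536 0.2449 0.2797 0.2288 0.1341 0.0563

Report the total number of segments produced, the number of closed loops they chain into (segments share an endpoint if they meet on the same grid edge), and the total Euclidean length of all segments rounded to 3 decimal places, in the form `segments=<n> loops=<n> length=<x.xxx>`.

segments=10 loops=1 length=7.609

cell (7,3): code 0100 → (7.331,4.000)–(8.000,3.737)
cell (7,4): code 1100 → (7.287,5.000)–(7.331,4.000)
cell (7,5): code 1100 → (7.519,6.000)–(7.287,5.000)
cell (7,6): code 1000 → (8.000,6.623)–(7.519,6.000)
cell (8,3): code 0010 → (8.000,3.737)–(8.411,4.000)
cell (8,4): code 0011 → (8.411,4.000)–(8.929,5.000)
cell (8,5): code 0111 → (8.929,5.000)–(9.000,5.229)
cell (8,6): code 1001 → (9.000,6.337)–(8.000,6.623)
cell (9,5): code 0010 → (9.000,5.229)–(9.191,6.000)
cell (9,6): code 0001 → (9.191,6.000)–(9.000,6.337)
total: 10 segments, chained into 1 closed loop(s), length Σ = 7.609328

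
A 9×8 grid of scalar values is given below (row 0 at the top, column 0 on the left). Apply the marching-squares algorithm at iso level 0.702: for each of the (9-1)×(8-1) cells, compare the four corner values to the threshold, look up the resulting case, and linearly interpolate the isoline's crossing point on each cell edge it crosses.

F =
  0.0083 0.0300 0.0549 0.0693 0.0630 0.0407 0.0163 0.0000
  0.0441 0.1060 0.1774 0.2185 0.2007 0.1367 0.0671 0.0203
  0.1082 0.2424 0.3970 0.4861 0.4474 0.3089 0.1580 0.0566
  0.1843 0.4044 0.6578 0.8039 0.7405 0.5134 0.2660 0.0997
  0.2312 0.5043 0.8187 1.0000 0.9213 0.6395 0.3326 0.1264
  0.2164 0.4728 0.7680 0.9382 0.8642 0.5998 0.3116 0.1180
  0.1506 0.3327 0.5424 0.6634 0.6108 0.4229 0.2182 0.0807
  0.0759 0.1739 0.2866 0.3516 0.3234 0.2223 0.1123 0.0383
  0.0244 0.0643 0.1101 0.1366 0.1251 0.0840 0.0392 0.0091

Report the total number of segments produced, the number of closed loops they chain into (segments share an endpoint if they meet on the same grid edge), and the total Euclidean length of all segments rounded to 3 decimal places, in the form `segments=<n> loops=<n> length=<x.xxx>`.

cell (2,2): code 0100 → (2.679,3.000)–(3.000,2.303)
cell (2,3): code 1100 → (2.869,4.000)–(2.679,3.000)
cell (2,4): code 1000 → (3.000,4.170)–(2.869,4.000)
cell (3,1): code 0100 → (3.275,2.000)–(4.000,1.629)
cell (3,2): code 1110 → (3.000,2.303)–(3.275,2.000)
cell (3,4): code 1001 → (4.000,4.778)–(3.000,4.170)
cell (4,1): code 0110 → (4.000,1.629)–(5.000,1.776)
cell (4,4): code 1001 → (5.000,4.613)–(4.000,4.778)
cell (5,1): code 0010 → (5.000,1.776)–(5.293,2.000)
cell (5,2): code 0011 → (5.293,2.000)–(5.860,3.000)
cell (5,3): code 0011 → (5.860,3.000)–(5.640,4.000)
cell (5,4): code 0001 → (5.640,4.000)–(5.000,4.613)
total: 12 segments, chained into 1 closed loop(s), length Σ = 9.846405

segments=12 loops=1 length=9.846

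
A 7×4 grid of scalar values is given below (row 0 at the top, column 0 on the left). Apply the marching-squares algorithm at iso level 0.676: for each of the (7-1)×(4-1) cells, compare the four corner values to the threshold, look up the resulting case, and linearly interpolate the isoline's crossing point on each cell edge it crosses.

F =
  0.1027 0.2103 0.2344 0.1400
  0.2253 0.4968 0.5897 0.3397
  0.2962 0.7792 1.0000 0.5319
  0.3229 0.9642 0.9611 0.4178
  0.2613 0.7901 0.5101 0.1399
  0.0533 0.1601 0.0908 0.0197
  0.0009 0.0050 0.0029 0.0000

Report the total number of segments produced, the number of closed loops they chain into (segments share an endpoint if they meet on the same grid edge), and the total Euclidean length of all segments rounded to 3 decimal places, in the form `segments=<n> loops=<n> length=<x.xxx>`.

segments=10 loops=1 length=7.875

cell (1,0): code 0100 → (1.635,1.000)–(2.000,0.786)
cell (1,1): code 1100 → (1.210,2.000)–(1.635,1.000)
cell (1,2): code 1000 → (2.000,2.692)–(1.210,2.000)
cell (2,0): code 0110 → (2.000,0.786)–(3.000,0.551)
cell (2,2): code 1001 → (3.000,2.525)–(2.000,2.692)
cell (3,0): code 0110 → (3.000,0.551)–(4.000,0.784)
cell (3,1): code 1011 → (4.000,1.407)–(3.632,2.000)
cell (3,2): code 0001 → (3.632,2.000)–(3.000,2.525)
cell (4,0): code 0010 → (4.000,0.784)–(4.181,1.000)
cell (4,1): code 0001 → (4.181,1.000)–(4.000,1.407)
total: 10 segments, chained into 1 closed loop(s), length Σ = 7.874527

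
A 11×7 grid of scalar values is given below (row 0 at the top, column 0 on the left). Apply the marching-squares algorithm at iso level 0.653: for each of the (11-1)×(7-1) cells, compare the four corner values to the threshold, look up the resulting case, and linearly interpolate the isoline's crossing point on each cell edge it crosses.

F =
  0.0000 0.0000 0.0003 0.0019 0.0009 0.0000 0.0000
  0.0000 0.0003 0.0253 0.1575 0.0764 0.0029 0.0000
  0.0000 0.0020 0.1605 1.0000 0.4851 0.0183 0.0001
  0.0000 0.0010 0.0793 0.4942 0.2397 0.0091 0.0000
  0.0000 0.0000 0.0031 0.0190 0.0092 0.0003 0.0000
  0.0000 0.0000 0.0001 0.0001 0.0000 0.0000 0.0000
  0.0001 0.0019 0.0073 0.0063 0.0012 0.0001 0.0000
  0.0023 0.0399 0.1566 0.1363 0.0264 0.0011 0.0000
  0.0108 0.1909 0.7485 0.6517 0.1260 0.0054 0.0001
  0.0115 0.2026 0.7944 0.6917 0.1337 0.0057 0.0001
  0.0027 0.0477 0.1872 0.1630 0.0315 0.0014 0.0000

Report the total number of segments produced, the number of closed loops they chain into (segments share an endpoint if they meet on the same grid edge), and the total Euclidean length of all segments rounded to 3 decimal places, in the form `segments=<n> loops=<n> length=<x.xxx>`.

cell (1,2): code 0100 → (1.588,3.000)–(2.000,2.587)
cell (1,3): code 1000 → (2.000,3.674)–(1.588,3.000)
cell (2,2): code 0010 → (2.000,2.587)–(2.686,3.000)
cell (2,3): code 0001 → (2.686,3.000)–(2.000,3.674)
cell (7,1): code 0100 → (7.839,2.000)–(8.000,1.829)
cell (7,2): code 1000 → (8.000,2.987)–(7.839,2.000)
cell (8,1): code 0110 → (8.000,1.829)–(9.000,1.761)
cell (8,2): code 1101 → (8.033,3.000)–(8.000,2.987)
cell (8,3): code 1000 → (9.000,3.069)–(8.033,3.000)
cell (9,1): code 0010 → (9.000,1.761)–(9.233,2.000)
cell (9,2): code 0011 → (9.233,2.000)–(9.073,3.000)
cell (9,3): code 0001 → (9.073,3.000)–(9.000,3.069)
total: 12 segments, chained into 2 closed loop(s), length Σ = 7.825496

segments=12 loops=2 length=7.825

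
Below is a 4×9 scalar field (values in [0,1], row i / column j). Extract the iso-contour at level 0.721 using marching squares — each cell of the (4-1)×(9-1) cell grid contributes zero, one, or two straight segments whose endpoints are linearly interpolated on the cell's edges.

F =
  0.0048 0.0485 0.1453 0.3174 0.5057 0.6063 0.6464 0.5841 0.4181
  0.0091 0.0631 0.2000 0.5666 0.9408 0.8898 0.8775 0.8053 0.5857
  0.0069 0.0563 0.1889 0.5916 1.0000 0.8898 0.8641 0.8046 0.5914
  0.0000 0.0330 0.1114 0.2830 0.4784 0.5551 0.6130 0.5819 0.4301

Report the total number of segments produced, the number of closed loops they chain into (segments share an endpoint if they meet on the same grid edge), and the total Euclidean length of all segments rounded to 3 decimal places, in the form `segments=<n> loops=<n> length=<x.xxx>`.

cell (0,3): code 0100 → (0.495,4.000)–(1.000,3.413)
cell (0,4): code 1100 → (0.405,5.000)–(0.495,4.000)
cell (0,5): code 1100 → (0.323,6.000)–(0.405,5.000)
cell (0,6): code 1100 → (0.619,7.000)–(0.323,6.000)
cell (0,7): code 1000 → (1.000,7.384)–(0.619,7.000)
cell (1,3): code 0110 → (1.000,3.413)–(2.000,3.317)
cell (1,7): code 1001 → (2.000,7.392)–(1.000,7.384)
cell (2,3): code 0010 → (2.000,3.317)–(2.535,4.000)
cell (2,4): code 0011 → (2.535,4.000)–(2.504,5.000)
cell (2,5): code 0011 → (2.504,5.000)–(2.570,6.000)
cell (2,6): code 0011 → (2.570,6.000)–(2.375,7.000)
cell (2,7): code 0001 → (2.375,7.000)–(2.000,7.392)
total: 12 segments, chained into 1 closed loop(s), length Σ = 10.802435

segments=12 loops=1 length=10.802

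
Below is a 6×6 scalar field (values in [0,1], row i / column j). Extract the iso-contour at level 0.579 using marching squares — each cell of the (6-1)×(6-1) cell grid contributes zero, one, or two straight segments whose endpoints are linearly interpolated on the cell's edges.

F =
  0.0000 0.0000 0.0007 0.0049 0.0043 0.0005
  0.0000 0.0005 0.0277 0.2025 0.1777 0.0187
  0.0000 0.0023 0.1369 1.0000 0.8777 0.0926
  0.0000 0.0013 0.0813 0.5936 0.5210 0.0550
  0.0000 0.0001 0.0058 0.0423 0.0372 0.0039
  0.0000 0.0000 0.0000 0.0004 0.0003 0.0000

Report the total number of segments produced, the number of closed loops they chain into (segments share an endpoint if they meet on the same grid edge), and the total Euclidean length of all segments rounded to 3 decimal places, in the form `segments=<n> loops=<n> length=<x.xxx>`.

segments=8 loops=1 length=5.373

cell (1,2): code 0100 → (1.472,3.000)–(2.000,2.512)
cell (1,3): code 1100 → (1.573,4.000)–(1.472,3.000)
cell (1,4): code 1000 → (2.000,4.380)–(1.573,4.000)
cell (2,2): code 0110 → (2.000,2.512)–(3.000,2.972)
cell (2,3): code 1011 → (3.000,3.201)–(2.837,4.000)
cell (2,4): code 0001 → (2.837,4.000)–(2.000,4.380)
cell (3,2): code 0010 → (3.000,2.972)–(3.026,3.000)
cell (3,3): code 0001 → (3.026,3.000)–(3.000,3.201)
total: 8 segments, chained into 1 closed loop(s), length Σ = 5.372774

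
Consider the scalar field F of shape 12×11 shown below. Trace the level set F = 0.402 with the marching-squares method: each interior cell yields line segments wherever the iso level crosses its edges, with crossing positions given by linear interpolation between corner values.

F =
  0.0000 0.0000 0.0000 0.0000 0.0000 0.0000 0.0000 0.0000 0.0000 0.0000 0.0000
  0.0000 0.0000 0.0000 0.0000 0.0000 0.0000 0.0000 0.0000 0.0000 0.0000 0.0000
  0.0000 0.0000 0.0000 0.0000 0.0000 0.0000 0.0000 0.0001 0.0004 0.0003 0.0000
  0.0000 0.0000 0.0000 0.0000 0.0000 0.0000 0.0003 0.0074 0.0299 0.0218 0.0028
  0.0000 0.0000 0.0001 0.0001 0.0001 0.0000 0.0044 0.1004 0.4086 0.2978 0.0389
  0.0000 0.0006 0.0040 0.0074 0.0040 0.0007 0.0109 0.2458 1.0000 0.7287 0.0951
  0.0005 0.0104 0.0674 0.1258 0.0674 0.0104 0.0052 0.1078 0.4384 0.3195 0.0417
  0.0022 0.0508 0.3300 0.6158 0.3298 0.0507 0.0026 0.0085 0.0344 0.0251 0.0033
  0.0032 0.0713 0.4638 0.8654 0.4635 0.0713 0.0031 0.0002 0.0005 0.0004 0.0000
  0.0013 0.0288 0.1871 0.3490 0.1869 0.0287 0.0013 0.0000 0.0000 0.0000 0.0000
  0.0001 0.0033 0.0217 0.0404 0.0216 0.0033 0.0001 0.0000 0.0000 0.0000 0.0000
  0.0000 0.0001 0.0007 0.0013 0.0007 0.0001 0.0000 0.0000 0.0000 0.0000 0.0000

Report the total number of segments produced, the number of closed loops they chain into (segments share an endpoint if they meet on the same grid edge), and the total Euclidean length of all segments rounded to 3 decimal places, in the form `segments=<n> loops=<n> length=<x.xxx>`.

segments=20 loops=2 length=13.439

cell (3,7): code 0100 → (3.983,8.000)–(4.000,7.979)
cell (3,8): code 1000 → (4.000,8.060)–(3.983,8.000)
cell (4,7): code 0110 → (4.000,7.979)–(5.000,7.207)
cell (4,8): code 1101 → (4.242,9.000)–(4.000,8.060)
cell (4,9): code 1000 → (5.000,9.516)–(4.242,9.000)
cell (5,7): code 0110 → (5.000,7.207)–(6.000,7.890)
cell (5,8): code 1011 → (6.000,8.306)–(5.798,9.000)
cell (5,9): code 0001 → (5.798,9.000)–(5.000,9.516)
cell (6,2): code 0100 → (6.564,3.000)–(7.000,2.252)
cell (6,3): code 1000 → (7.000,3.748)–(6.564,3.000)
cell (6,7): code 0010 → (6.000,7.890)–(6.090,8.000)
cell (6,8): code 0001 → (6.090,8.000)–(6.000,8.306)
cell (7,1): code 0100 → (7.538,2.000)–(8.000,1.843)
cell (7,2): code 1110 → (7.000,2.252)–(7.538,2.000)
cell (7,3): code 1101 → (7.540,4.000)–(7.000,3.748)
cell (7,4): code 1000 → (8.000,4.157)–(7.540,4.000)
cell (8,1): code 0010 → (8.000,1.843)–(8.223,2.000)
cell (8,2): code 0011 → (8.223,2.000)–(8.897,3.000)
cell (8,3): code 0011 → (8.897,3.000)–(8.222,4.000)
cell (8,4): code 0001 → (8.222,4.000)–(8.000,4.157)
total: 20 segments, chained into 2 closed loop(s), length Σ = 13.439467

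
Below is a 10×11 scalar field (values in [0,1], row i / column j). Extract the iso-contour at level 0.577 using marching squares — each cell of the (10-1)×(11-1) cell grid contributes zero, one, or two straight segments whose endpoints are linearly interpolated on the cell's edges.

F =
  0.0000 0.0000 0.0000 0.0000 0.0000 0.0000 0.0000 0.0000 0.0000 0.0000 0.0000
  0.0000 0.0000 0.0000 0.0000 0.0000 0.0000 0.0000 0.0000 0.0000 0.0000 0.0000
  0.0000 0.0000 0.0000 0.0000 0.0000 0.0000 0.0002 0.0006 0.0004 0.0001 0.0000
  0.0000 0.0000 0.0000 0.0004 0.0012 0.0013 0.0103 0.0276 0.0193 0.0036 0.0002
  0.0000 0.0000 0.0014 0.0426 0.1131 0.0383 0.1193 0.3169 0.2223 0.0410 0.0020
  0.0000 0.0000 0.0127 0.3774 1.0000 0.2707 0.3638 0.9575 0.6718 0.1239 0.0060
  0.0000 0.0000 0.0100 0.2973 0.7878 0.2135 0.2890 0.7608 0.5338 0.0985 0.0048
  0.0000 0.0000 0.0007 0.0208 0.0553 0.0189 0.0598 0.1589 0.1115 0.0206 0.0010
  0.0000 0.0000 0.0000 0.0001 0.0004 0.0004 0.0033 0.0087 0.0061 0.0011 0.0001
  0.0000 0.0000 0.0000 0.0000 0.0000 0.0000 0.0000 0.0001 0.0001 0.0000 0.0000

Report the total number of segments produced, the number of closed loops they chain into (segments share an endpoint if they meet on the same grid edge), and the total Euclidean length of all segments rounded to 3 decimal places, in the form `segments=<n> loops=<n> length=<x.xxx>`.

segments=14 loops=2 length=10.301

cell (4,3): code 0100 → (4.523,4.000)–(5.000,3.321)
cell (4,4): code 1000 → (5.000,4.580)–(4.523,4.000)
cell (4,6): code 0100 → (4.406,7.000)–(5.000,6.359)
cell (4,7): code 1100 → (4.789,8.000)–(4.406,7.000)
cell (4,8): code 1000 → (5.000,8.173)–(4.789,8.000)
cell (5,3): code 0110 → (5.000,3.321)–(6.000,3.570)
cell (5,4): code 1001 → (6.000,4.367)–(5.000,4.580)
cell (5,6): code 0110 → (5.000,6.359)–(6.000,6.610)
cell (5,7): code 1011 → (6.000,7.810)–(5.687,8.000)
cell (5,8): code 0001 → (5.687,8.000)–(5.000,8.173)
cell (6,3): code 0010 → (6.000,3.570)–(6.288,4.000)
cell (6,4): code 0001 → (6.288,4.000)–(6.000,4.367)
cell (6,6): code 0010 → (6.000,6.610)–(6.305,7.000)
cell (6,7): code 0001 → (6.305,7.000)–(6.000,7.810)
total: 14 segments, chained into 2 closed loop(s), length Σ = 10.301461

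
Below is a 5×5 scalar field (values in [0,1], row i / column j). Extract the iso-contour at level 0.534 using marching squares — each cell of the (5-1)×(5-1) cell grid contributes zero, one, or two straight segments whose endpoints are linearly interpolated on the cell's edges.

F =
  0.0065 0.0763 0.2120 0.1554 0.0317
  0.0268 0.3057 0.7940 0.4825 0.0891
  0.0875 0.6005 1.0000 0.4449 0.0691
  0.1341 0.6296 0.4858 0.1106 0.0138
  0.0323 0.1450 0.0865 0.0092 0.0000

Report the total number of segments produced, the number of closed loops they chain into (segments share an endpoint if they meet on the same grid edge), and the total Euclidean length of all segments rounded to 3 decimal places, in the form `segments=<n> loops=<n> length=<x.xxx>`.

segments=10 loops=1 length=7.361

cell (0,1): code 0100 → (0.553,2.000)–(1.000,1.468)
cell (0,2): code 1000 → (1.000,2.835)–(0.553,2.000)
cell (1,0): code 0100 → (1.774,1.000)–(2.000,0.870)
cell (1,1): code 1110 → (1.000,1.468)–(1.774,1.000)
cell (1,2): code 1001 → (2.000,2.839)–(1.000,2.835)
cell (2,0): code 0110 → (2.000,0.870)–(3.000,0.807)
cell (2,1): code 1011 → (3.000,1.665)–(2.906,2.000)
cell (2,2): code 0001 → (2.906,2.000)–(2.000,2.839)
cell (3,0): code 0010 → (3.000,0.807)–(3.197,1.000)
cell (3,1): code 0001 → (3.197,1.000)–(3.000,1.665)
total: 10 segments, chained into 1 closed loop(s), length Σ = 7.361332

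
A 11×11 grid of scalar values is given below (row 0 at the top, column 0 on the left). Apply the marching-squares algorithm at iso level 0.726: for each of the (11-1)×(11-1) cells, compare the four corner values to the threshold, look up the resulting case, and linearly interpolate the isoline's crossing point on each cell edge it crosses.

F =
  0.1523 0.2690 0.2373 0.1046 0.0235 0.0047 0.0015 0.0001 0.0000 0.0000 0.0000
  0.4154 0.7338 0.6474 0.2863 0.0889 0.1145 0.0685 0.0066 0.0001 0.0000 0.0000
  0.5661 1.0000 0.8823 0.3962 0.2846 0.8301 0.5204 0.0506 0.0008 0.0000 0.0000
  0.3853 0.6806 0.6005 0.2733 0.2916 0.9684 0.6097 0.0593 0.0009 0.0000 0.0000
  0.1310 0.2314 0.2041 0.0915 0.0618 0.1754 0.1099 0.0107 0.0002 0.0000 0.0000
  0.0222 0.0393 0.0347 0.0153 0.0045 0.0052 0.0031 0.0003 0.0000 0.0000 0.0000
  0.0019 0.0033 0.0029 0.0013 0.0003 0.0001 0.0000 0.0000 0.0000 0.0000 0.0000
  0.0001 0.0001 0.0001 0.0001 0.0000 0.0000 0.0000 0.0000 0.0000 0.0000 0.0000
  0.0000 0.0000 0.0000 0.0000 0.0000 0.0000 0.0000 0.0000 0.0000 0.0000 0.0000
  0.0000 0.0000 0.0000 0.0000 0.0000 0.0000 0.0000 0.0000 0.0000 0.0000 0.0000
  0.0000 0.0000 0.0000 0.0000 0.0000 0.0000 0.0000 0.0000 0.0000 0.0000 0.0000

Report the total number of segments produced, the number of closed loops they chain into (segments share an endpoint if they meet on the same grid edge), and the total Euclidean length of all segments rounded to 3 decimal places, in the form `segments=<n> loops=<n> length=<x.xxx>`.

cell (0,0): code 0100 → (0.983,1.000)–(1.000,0.976)
cell (0,1): code 1000 → (1.000,1.090)–(0.983,1.000)
cell (1,0): code 0110 → (1.000,0.976)–(2.000,0.369)
cell (1,1): code 1101 → (1.335,2.000)–(1.000,1.090)
cell (1,2): code 1000 → (2.000,2.322)–(1.335,2.000)
cell (1,4): code 0100 → (1.855,5.000)–(2.000,4.809)
cell (1,5): code 1000 → (2.000,5.336)–(1.855,5.000)
cell (2,0): code 0010 → (2.000,0.369)–(2.858,1.000)
cell (2,1): code 0011 → (2.858,1.000)–(2.555,2.000)
cell (2,2): code 0001 → (2.555,2.000)–(2.000,2.322)
cell (2,4): code 0110 → (2.000,4.809)–(3.000,4.642)
cell (2,5): code 1001 → (3.000,5.676)–(2.000,5.336)
cell (3,4): code 0010 → (3.000,4.642)–(3.306,5.000)
cell (3,5): code 0001 → (3.306,5.000)–(3.000,5.676)
total: 14 segments, chained into 2 closed loop(s), length Σ = 9.639699

segments=14 loops=2 length=9.640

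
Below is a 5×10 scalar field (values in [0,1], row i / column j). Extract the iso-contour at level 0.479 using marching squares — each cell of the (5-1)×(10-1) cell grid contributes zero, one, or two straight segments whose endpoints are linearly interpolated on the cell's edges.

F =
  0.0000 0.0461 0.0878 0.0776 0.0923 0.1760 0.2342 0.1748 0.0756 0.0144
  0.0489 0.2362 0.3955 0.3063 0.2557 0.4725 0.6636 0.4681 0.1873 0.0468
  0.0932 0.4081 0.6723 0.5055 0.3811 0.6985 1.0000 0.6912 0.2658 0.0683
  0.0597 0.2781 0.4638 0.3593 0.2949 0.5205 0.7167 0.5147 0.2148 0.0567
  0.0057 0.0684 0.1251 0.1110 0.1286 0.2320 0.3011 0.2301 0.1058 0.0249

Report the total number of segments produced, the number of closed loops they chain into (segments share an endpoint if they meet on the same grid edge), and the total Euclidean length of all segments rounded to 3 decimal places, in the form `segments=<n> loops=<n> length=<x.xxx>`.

segments=18 loops=2 length=14.380

cell (0,5): code 0100 → (0.570,6.000)–(1.000,5.034)
cell (0,6): code 1000 → (1.000,6.944)–(0.570,6.000)
cell (1,1): code 0100 → (1.302,2.000)–(2.000,1.268)
cell (1,2): code 1100 → (1.867,3.000)–(1.302,2.000)
cell (1,3): code 1000 → (2.000,3.213)–(1.867,3.000)
cell (1,4): code 0100 → (1.029,5.000)–(2.000,4.308)
cell (1,5): code 1110 → (1.000,5.034)–(1.029,5.000)
cell (1,6): code 1101 → (1.049,7.000)–(1.000,6.944)
cell (1,7): code 1000 → (2.000,7.499)–(1.049,7.000)
cell (2,1): code 0010 → (2.000,1.268)–(2.927,2.000)
cell (2,2): code 0011 → (2.927,2.000)–(2.181,3.000)
cell (2,3): code 0001 → (2.181,3.000)–(2.000,3.213)
cell (2,4): code 0110 → (2.000,4.308)–(3.000,4.816)
cell (2,7): code 1001 → (3.000,7.119)–(2.000,7.499)
cell (3,4): code 0010 → (3.000,4.816)–(3.144,5.000)
cell (3,5): code 0011 → (3.144,5.000)–(3.572,6.000)
cell (3,6): code 0011 → (3.572,6.000)–(3.125,7.000)
cell (3,7): code 0001 → (3.125,7.000)–(3.000,7.119)
total: 18 segments, chained into 2 closed loop(s), length Σ = 14.379873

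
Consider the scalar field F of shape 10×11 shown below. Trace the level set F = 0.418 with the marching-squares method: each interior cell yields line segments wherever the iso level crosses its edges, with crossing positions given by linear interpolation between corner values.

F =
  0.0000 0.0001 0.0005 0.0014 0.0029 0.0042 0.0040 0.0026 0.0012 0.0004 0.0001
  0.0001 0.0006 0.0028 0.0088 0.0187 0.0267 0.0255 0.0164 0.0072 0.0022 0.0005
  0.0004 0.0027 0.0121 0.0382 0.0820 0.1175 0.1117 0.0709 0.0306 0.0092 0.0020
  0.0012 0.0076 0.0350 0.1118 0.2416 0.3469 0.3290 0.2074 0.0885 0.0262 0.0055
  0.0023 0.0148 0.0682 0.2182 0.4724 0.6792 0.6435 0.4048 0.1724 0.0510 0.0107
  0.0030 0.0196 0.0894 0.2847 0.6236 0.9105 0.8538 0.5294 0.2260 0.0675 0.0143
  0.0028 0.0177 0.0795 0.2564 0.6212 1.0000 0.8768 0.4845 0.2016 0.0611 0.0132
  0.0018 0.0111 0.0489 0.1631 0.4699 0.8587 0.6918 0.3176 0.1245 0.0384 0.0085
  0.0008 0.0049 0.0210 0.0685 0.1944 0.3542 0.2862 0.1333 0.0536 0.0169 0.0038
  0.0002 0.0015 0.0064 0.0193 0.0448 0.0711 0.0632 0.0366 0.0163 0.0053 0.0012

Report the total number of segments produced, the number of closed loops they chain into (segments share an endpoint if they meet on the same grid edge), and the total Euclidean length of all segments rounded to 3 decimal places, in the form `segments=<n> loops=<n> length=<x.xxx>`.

segments=16 loops=1 length=13.493

cell (3,3): code 0100 → (3.764,4.000)–(4.000,3.786)
cell (3,4): code 1100 → (3.214,5.000)–(3.764,4.000)
cell (3,5): code 1100 → (3.283,6.000)–(3.214,5.000)
cell (3,6): code 1000 → (4.000,6.945)–(3.283,6.000)
cell (4,3): code 0110 → (4.000,3.786)–(5.000,3.393)
cell (4,6): code 1101 → (4.106,7.000)–(4.000,6.945)
cell (4,7): code 1000 → (5.000,7.367)–(4.106,7.000)
cell (5,3): code 0110 → (5.000,3.393)–(6.000,3.443)
cell (5,7): code 1001 → (6.000,7.235)–(5.000,7.367)
cell (6,3): code 0110 → (6.000,3.443)–(7.000,3.831)
cell (6,6): code 1011 → (7.000,6.732)–(6.398,7.000)
cell (6,7): code 0001 → (6.398,7.000)–(6.000,7.235)
cell (7,3): code 0010 → (7.000,3.831)–(7.188,4.000)
cell (7,4): code 0011 → (7.188,4.000)–(7.874,5.000)
cell (7,5): code 0011 → (7.874,5.000)–(7.675,6.000)
cell (7,6): code 0001 → (7.675,6.000)–(7.000,6.732)
total: 16 segments, chained into 1 closed loop(s), length Σ = 13.492734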